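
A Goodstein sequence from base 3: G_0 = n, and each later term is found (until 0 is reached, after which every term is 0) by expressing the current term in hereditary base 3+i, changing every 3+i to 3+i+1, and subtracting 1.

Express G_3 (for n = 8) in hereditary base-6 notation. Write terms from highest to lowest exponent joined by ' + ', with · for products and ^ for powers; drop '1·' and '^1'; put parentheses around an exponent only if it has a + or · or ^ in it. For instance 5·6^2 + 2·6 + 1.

6 + 5

step 0: 8 = 2·3 + 2; sub 4 for 3: 2·4 + 2; = 10; G_1 = 10−1 = 9
step 1: 9 = 2·4 + 1; sub 5 for 4: 2·5 + 1; = 11; G_2 = 11−1 = 10
step 2: 10 = 2·5; sub 6 for 5: 2·6; = 12; G_3 = 12−1 = 11
step 3: 11 = 6 + 5; sub 7 for 6: 7 + 5; = 12; G_4 = 12−1 = 11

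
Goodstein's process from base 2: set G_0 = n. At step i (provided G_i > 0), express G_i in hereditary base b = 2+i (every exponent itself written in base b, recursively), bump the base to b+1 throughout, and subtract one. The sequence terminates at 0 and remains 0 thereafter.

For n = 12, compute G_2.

1065

i=0: 12 = 2^(2 + 1) + 2^2 (b=2); 2→3: 3^(3 + 1) + 3^3 = 108; 108−1 = 107
i=1: 107 = 3^(3 + 1) + 2·3^2 + 2·3 + 2 (b=3); 3→4: 4^(4 + 1) + 2·4^2 + 2·4 + 2 = 1066; 1066−1 = 1065
i=2: 1065 = 4^(4 + 1) + 2·4^2 + 2·4 + 1 (b=4); 4→5: 5^(5 + 1) + 2·5^2 + 2·5 + 1 = 15686; 15686−1 = 15685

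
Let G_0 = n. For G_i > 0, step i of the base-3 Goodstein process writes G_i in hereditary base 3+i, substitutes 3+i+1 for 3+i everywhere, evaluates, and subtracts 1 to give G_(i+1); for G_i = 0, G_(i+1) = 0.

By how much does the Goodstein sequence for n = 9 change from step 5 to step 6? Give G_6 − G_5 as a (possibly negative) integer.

G_0=9  [base 3] 3^2  →[3↦4]→  4^2 = 16  −1 ⇒ G_1=15
G_1=15  [base 4] 3·4 + 3  →[4↦5]→  3·5 + 3 = 18  −1 ⇒ G_2=17
G_2=17  [base 5] 3·5 + 2  →[5↦6]→  3·6 + 2 = 20  −1 ⇒ G_3=19
G_3=19  [base 6] 3·6 + 1  →[6↦7]→  3·7 + 1 = 22  −1 ⇒ G_4=21
G_4=21  [base 7] 3·7  →[7↦8]→  3·8 = 24  −1 ⇒ G_5=23
G_5=23  [base 8] 2·8 + 7  →[8↦9]→  2·9 + 7 = 25  −1 ⇒ G_6=24

1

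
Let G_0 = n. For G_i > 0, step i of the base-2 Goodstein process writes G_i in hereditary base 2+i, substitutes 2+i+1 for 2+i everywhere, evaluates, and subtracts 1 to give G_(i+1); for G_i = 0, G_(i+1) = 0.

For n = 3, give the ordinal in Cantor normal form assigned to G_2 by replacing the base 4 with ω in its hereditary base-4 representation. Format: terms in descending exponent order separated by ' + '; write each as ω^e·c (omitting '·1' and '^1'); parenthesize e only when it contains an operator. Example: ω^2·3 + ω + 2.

3

(0) 3|_2 = 2 + 1 ↦ 3 + 1|_3 = 4 ⇒ 3
(1) 3|_3 = 3 ↦ 4|_4 = 4 ⇒ 3
(2) 3|_4 = 3 ↦ 3|_5 = 3 ⇒ 2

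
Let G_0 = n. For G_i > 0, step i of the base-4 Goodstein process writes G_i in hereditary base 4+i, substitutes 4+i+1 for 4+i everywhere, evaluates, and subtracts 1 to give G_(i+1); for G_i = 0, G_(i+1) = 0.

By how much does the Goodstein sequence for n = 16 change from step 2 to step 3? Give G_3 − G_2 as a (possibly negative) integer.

3

G_0=16  [base 4] 4^2  →[4↦5]→  5^2 = 25  −1 ⇒ G_1=24
G_1=24  [base 5] 4·5 + 4  →[5↦6]→  4·6 + 4 = 28  −1 ⇒ G_2=27
G_2=27  [base 6] 4·6 + 3  →[6↦7]→  4·7 + 3 = 31  −1 ⇒ G_3=30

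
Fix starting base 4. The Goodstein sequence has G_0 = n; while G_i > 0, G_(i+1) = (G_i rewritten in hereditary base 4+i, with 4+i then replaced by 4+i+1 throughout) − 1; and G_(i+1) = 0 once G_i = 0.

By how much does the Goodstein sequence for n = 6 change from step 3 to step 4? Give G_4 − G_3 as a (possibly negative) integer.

6 —HB4→ 4 + 2 —bump→ 5 + 2 = 7 —(−1)→ 6
6 —HB5→ 5 + 1 —bump→ 6 + 1 = 7 —(−1)→ 6
6 —HB6→ 6 —bump→ 7 = 7 —(−1)→ 6
6 —HB7→ 6 —bump→ 6 = 6 —(−1)→ 5

-1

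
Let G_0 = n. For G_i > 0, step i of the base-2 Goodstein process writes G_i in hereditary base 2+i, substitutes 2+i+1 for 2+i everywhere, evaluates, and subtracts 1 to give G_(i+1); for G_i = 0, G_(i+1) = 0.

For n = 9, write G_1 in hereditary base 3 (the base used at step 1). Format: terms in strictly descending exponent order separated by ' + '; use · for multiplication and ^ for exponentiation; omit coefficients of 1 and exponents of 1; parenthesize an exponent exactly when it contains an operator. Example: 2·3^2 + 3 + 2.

i=0: 9 = 2^(2 + 1) + 1 (b=2); 2→3: 3^(3 + 1) + 1 = 82; 82−1 = 81
i=1: 81 = 3^(3 + 1) (b=3); 3→4: 4^(4 + 1) = 1024; 1024−1 = 1023

3^(3 + 1)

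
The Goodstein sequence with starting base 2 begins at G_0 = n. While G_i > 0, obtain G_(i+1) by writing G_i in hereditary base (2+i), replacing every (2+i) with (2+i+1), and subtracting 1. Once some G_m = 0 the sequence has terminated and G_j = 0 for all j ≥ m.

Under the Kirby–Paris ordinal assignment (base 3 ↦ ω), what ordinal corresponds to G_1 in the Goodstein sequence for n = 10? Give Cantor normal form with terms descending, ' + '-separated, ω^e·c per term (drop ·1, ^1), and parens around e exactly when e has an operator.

G_0 = 10. HB_2(10) = 2^(2 + 1) + 2. Bump = 84. G_1 = 83.
G_1 = 83. HB_3(83) = 3^(3 + 1) + 2. Bump = 1026. G_2 = 1025.

ω^(ω + 1) + 2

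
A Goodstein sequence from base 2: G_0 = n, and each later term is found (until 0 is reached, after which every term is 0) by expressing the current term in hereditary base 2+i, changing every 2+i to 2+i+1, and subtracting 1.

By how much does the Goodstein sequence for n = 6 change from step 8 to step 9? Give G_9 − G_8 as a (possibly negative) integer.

6 —HB2→ 2^2 + 2 —bump→ 3^3 + 3 = 30 —(−1)→ 29
29 —HB3→ 3^3 + 2 —bump→ 4^4 + 2 = 258 —(−1)→ 257
257 —HB4→ 4^4 + 1 —bump→ 5^5 + 1 = 3126 —(−1)→ 3125
3125 —HB5→ 5^5 —bump→ 6^6 = 46656 —(−1)→ 46655
46655 —HB6→ 5·6^5 + 5·6^4 + 5·6^3 + 5·6^2 + 5·6 + 5 —bump→ 5·7^5 + 5·7^4 + 5·7^3 + 5·7^2 + 5·7 + 5 = 98040 —(−1)→ 98039
98039 —HB7→ 5·7^5 + 5·7^4 + 5·7^3 + 5·7^2 + 5·7 + 4 —bump→ 5·8^5 + 5·8^4 + 5·8^3 + 5·8^2 + 5·8 + 4 = 187244 —(−1)→ 187243
187243 —HB8→ 5·8^5 + 5·8^4 + 5·8^3 + 5·8^2 + 5·8 + 3 —bump→ 5·9^5 + 5·9^4 + 5·9^3 + 5·9^2 + 5·9 + 3 = 332148 —(−1)→ 332147
332147 —HB9→ 5·9^5 + 5·9^4 + 5·9^3 + 5·9^2 + 5·9 + 2 —bump→ 5·10^5 + 5·10^4 + 5·10^3 + 5·10^2 + 5·10 + 2 = 555552 —(−1)→ 555551
555551 —HB10→ 5·10^5 + 5·10^4 + 5·10^3 + 5·10^2 + 5·10 + 1 —bump→ 5·11^5 + 5·11^4 + 5·11^3 + 5·11^2 + 5·11 + 1 = 885776 —(−1)→ 885775

330224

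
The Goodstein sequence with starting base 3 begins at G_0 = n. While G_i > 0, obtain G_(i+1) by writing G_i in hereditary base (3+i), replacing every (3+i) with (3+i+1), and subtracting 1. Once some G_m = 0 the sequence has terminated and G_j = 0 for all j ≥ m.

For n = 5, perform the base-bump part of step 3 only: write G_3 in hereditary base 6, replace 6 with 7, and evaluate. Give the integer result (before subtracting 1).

5 —HB3→ 3 + 2 —bump→ 4 + 2 = 6 —(−1)→ 5
5 —HB4→ 4 + 1 —bump→ 5 + 1 = 6 —(−1)→ 5
5 —HB5→ 5 —bump→ 6 = 6 —(−1)→ 5
5 —HB6→ 5 —bump→ 5 = 5 —(−1)→ 4

5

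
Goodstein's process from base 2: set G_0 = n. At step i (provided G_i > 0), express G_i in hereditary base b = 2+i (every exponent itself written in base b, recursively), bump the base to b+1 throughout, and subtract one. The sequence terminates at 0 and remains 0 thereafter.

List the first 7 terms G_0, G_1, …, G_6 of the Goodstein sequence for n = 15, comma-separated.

15, 111, 1283, 18752, 326593, 6588344, 150994943

base 2: 15 = 2^(2 + 1) + 2^2 + 2 + 1; at 3: 3^(3 + 1) + 3^3 + 3 + 1 = 112; next = 111
base 3: 111 = 3^(3 + 1) + 3^3 + 3; at 4: 4^(4 + 1) + 4^4 + 4 = 1284; next = 1283
base 4: 1283 = 4^(4 + 1) + 4^4 + 3; at 5: 5^(5 + 1) + 5^5 + 3 = 18753; next = 18752
base 5: 18752 = 5^(5 + 1) + 5^5 + 2; at 6: 6^(6 + 1) + 6^6 + 2 = 326594; next = 326593
base 6: 326593 = 6^(6 + 1) + 6^6 + 1; at 7: 7^(7 + 1) + 7^7 + 1 = 6588345; next = 6588344
base 7: 6588344 = 7^(7 + 1) + 7^7; at 8: 8^(8 + 1) + 8^8 = 150994944; next = 150994943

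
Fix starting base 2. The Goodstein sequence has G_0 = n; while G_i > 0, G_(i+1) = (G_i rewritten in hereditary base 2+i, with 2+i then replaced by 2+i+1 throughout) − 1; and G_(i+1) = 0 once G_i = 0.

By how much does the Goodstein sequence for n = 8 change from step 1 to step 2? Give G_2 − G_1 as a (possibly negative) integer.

473

G_0=8  [base 2] 2^(2 + 1)  →[2↦3]→  3^(3 + 1) = 81  −1 ⇒ G_1=80
G_1=80  [base 3] 2·3^3 + 2·3^2 + 2·3 + 2  →[3↦4]→  2·4^4 + 2·4^2 + 2·4 + 2 = 554  −1 ⇒ G_2=553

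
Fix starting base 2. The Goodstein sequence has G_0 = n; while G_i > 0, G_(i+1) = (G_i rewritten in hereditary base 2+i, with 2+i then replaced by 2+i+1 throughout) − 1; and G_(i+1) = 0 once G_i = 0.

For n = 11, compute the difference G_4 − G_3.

264310

i=0: 11 = 2^(2 + 1) + 2 + 1 (b=2); 2→3: 3^(3 + 1) + 3 + 1 = 85; 85−1 = 84
i=1: 84 = 3^(3 + 1) + 3 (b=3); 3→4: 4^(4 + 1) + 4 = 1028; 1028−1 = 1027
i=2: 1027 = 4^(4 + 1) + 3 (b=4); 4→5: 5^(5 + 1) + 3 = 15628; 15628−1 = 15627
i=3: 15627 = 5^(5 + 1) + 2 (b=5); 5→6: 6^(6 + 1) + 2 = 279938; 279938−1 = 279937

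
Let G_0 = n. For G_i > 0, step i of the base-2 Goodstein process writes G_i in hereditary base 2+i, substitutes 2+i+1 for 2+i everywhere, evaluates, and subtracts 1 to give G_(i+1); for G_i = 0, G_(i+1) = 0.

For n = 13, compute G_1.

base 2: 13 = 2^(2 + 1) + 2^2 + 1; at 3: 3^(3 + 1) + 3^3 + 1 = 109; next = 108
base 3: 108 = 3^(3 + 1) + 3^3; at 4: 4^(4 + 1) + 4^4 = 1280; next = 1279

108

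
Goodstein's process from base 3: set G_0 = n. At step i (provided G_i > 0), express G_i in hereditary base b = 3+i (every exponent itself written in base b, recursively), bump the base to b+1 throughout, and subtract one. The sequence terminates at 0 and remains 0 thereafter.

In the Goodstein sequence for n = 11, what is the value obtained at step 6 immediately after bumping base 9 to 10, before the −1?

G_0 = 11. HB_3(11) = 3^2 + 2. Bump = 18. G_1 = 17.
G_1 = 17. HB_4(17) = 4^2 + 1. Bump = 26. G_2 = 25.
G_2 = 25. HB_5(25) = 5^2. Bump = 36. G_3 = 35.
G_3 = 35. HB_6(35) = 5·6 + 5. Bump = 40. G_4 = 39.
G_4 = 39. HB_7(39) = 5·7 + 4. Bump = 44. G_5 = 43.
G_5 = 43. HB_8(43) = 5·8 + 3. Bump = 48. G_6 = 47.
G_6 = 47. HB_9(47) = 5·9 + 2. Bump = 52. G_7 = 51.

52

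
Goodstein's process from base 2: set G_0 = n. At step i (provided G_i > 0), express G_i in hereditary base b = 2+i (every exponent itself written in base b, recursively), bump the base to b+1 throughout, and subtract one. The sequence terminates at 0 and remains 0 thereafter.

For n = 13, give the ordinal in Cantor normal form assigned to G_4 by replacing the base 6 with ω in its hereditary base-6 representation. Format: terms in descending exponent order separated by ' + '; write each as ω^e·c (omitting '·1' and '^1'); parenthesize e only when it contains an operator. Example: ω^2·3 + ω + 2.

i=0: 13 = 2^(2 + 1) + 2^2 + 1 (b=2); 2→3: 3^(3 + 1) + 3^3 + 1 = 109; 109−1 = 108
i=1: 108 = 3^(3 + 1) + 3^3 (b=3); 3→4: 4^(4 + 1) + 4^4 = 1280; 1280−1 = 1279
i=2: 1279 = 4^(4 + 1) + 3·4^3 + 3·4^2 + 3·4 + 3 (b=4); 4→5: 5^(5 + 1) + 3·5^3 + 3·5^2 + 3·5 + 3 = 16093; 16093−1 = 16092
i=3: 16092 = 5^(5 + 1) + 3·5^3 + 3·5^2 + 3·5 + 2 (b=5); 5→6: 6^(6 + 1) + 3·6^3 + 3·6^2 + 3·6 + 2 = 280712; 280712−1 = 280711
i=4: 280711 = 6^(6 + 1) + 3·6^3 + 3·6^2 + 3·6 + 1 (b=6); 6→7: 7^(7 + 1) + 3·7^3 + 3·7^2 + 3·7 + 1 = 5765999; 5765999−1 = 5765998

ω^(ω + 1) + ω^3·3 + ω^2·3 + ω·3 + 1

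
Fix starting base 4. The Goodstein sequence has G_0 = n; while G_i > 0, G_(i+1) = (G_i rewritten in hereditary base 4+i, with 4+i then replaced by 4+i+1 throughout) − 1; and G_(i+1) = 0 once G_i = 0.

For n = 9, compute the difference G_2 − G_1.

G_0=9  [base 4] 2·4 + 1  →[4↦5]→  2·5 + 1 = 11  −1 ⇒ G_1=10
G_1=10  [base 5] 2·5  →[5↦6]→  2·6 = 12  −1 ⇒ G_2=11

1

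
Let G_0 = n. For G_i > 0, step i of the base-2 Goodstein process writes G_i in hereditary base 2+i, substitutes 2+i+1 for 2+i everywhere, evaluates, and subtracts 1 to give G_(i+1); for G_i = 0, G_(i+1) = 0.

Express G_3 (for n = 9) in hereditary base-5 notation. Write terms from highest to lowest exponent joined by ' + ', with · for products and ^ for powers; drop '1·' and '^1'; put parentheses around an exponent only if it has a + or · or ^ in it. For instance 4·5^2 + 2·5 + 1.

3·5^5 + 3·5^3 + 3·5^2 + 3·5 + 2

[0] 9 ≡ 2^(2 + 1) + 1 (base 2). Lift 3: 82. −1: 81.
[1] 81 ≡ 3^(3 + 1) (base 3). Lift 4: 1024. −1: 1023.
[2] 1023 ≡ 3·4^4 + 3·4^3 + 3·4^2 + 3·4 + 3 (base 4). Lift 5: 9843. −1: 9842.
[3] 9842 ≡ 3·5^5 + 3·5^3 + 3·5^2 + 3·5 + 2 (base 5). Lift 6: 140744. −1: 140743.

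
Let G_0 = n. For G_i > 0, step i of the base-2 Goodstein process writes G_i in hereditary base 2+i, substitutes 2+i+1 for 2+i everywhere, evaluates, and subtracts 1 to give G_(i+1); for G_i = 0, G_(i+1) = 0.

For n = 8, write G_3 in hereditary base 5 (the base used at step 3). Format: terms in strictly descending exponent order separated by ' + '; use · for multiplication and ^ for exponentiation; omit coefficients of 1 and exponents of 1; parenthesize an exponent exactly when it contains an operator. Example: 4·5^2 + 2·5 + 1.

2·5^5 + 2·5^2 + 2·5

G_0=8  [base 2] 2^(2 + 1)  →[2↦3]→  3^(3 + 1) = 81  −1 ⇒ G_1=80
G_1=80  [base 3] 2·3^3 + 2·3^2 + 2·3 + 2  →[3↦4]→  2·4^4 + 2·4^2 + 2·4 + 2 = 554  −1 ⇒ G_2=553
G_2=553  [base 4] 2·4^4 + 2·4^2 + 2·4 + 1  →[4↦5]→  2·5^5 + 2·5^2 + 2·5 + 1 = 6311  −1 ⇒ G_3=6310
G_3=6310  [base 5] 2·5^5 + 2·5^2 + 2·5  →[5↦6]→  2·6^6 + 2·6^2 + 2·6 = 93396  −1 ⇒ G_4=93395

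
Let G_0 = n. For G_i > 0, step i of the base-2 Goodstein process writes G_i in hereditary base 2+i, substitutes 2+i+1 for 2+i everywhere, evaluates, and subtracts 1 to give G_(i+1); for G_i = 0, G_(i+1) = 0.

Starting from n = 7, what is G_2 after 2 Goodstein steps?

259

(0) 7|_2 = 2^2 + 2 + 1 ↦ 3^3 + 3 + 1|_3 = 31 ⇒ 30
(1) 30|_3 = 3^3 + 3 ↦ 4^4 + 4|_4 = 260 ⇒ 259
(2) 259|_4 = 4^4 + 3 ↦ 5^5 + 3|_5 = 3128 ⇒ 3127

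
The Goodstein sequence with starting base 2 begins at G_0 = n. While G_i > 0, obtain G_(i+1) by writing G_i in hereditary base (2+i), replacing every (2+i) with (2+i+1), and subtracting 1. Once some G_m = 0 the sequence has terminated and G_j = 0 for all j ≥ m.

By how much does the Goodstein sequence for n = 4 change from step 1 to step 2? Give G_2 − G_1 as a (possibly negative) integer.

15

base 2: 4 = 2^2; at 3: 3^3 = 27; next = 26
base 3: 26 = 2·3^2 + 2·3 + 2; at 4: 2·4^2 + 2·4 + 2 = 42; next = 41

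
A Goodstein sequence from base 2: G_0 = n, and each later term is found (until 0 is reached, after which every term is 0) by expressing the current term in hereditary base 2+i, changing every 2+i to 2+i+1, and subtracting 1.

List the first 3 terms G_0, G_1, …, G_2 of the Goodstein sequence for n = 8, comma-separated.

[0] 8 ≡ 2^(2 + 1) (base 2). Lift 3: 81. −1: 80.
[1] 80 ≡ 2·3^3 + 2·3^2 + 2·3 + 2 (base 3). Lift 4: 554. −1: 553.

8, 80, 553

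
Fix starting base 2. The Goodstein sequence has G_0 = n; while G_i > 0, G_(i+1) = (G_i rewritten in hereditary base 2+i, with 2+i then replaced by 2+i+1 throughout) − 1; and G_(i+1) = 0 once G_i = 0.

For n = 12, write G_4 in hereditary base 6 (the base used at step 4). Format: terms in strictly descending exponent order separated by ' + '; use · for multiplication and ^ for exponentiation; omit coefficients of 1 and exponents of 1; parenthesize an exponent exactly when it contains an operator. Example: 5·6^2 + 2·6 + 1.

6^(6 + 1) + 2·6^2 + 6 + 5

[0] 12 ≡ 2^(2 + 1) + 2^2 (base 2). Lift 3: 108. −1: 107.
[1] 107 ≡ 3^(3 + 1) + 2·3^2 + 2·3 + 2 (base 3). Lift 4: 1066. −1: 1065.
[2] 1065 ≡ 4^(4 + 1) + 2·4^2 + 2·4 + 1 (base 4). Lift 5: 15686. −1: 15685.
[3] 15685 ≡ 5^(5 + 1) + 2·5^2 + 2·5 (base 5). Lift 6: 280020. −1: 280019.
[4] 280019 ≡ 6^(6 + 1) + 2·6^2 + 6 + 5 (base 6). Lift 7: 5764911. −1: 5764910.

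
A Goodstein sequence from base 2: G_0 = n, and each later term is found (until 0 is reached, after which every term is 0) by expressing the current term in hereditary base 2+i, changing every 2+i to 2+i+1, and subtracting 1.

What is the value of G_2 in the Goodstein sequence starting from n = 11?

1027

base 2: 11 = 2^(2 + 1) + 2 + 1; at 3: 3^(3 + 1) + 3 + 1 = 85; next = 84
base 3: 84 = 3^(3 + 1) + 3; at 4: 4^(4 + 1) + 4 = 1028; next = 1027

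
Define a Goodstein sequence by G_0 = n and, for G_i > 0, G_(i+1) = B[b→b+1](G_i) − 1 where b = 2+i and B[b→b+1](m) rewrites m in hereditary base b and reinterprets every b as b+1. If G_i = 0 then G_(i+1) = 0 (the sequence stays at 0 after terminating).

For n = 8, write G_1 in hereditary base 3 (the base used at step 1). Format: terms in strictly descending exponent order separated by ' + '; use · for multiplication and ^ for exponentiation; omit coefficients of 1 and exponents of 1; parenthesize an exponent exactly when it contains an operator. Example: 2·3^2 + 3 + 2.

G_0 = 8. HB_2(8) = 2^(2 + 1). Bump = 81. G_1 = 80.
G_1 = 80. HB_3(80) = 2·3^3 + 2·3^2 + 2·3 + 2. Bump = 554. G_2 = 553.

2·3^3 + 2·3^2 + 2·3 + 2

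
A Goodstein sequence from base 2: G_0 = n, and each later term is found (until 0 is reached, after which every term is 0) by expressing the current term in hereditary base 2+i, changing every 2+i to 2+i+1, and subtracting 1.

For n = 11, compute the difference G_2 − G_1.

step 0: 11 = 2^(2 + 1) + 2 + 1; sub 3 for 2: 3^(3 + 1) + 3 + 1; = 85; G_1 = 85−1 = 84
step 1: 84 = 3^(3 + 1) + 3; sub 4 for 3: 4^(4 + 1) + 4; = 1028; G_2 = 1028−1 = 1027

943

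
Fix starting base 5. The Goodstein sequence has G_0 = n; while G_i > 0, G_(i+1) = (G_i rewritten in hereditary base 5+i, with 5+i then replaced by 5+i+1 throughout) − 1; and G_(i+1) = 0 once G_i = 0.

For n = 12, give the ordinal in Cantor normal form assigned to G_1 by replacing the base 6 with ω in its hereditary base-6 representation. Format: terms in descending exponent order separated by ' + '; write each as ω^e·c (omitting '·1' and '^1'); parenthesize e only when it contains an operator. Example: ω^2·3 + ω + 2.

(0) 12|_5 = 2·5 + 2 ↦ 2·6 + 2|_6 = 14 ⇒ 13
(1) 13|_6 = 2·6 + 1 ↦ 2·7 + 1|_7 = 15 ⇒ 14

ω·2 + 1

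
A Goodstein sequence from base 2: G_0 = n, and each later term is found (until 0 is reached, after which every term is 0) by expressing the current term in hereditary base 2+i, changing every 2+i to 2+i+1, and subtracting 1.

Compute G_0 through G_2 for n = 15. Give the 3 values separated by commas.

(0) 15|_2 = 2^(2 + 1) + 2^2 + 2 + 1 ↦ 3^(3 + 1) + 3^3 + 3 + 1|_3 = 112 ⇒ 111
(1) 111|_3 = 3^(3 + 1) + 3^3 + 3 ↦ 4^(4 + 1) + 4^4 + 4|_4 = 1284 ⇒ 1283

15, 111, 1283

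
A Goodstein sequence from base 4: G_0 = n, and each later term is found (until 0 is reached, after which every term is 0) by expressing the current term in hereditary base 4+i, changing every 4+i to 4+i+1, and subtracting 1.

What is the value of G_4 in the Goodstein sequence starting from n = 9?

11

9 —HB4→ 2·4 + 1 —bump→ 2·5 + 1 = 11 —(−1)→ 10
10 —HB5→ 2·5 —bump→ 2·6 = 12 —(−1)→ 11
11 —HB6→ 6 + 5 —bump→ 7 + 5 = 12 —(−1)→ 11
11 —HB7→ 7 + 4 —bump→ 8 + 4 = 12 —(−1)→ 11
11 —HB8→ 8 + 3 —bump→ 9 + 3 = 12 —(−1)→ 11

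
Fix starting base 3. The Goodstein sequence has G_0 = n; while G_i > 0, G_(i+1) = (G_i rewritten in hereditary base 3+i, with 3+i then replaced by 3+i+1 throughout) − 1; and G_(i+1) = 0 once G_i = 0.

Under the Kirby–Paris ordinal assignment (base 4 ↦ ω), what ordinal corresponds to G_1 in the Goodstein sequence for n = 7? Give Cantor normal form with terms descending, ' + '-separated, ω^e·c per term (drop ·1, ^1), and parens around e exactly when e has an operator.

ω·2

7 —HB3→ 2·3 + 1 —bump→ 2·4 + 1 = 9 —(−1)→ 8
8 —HB4→ 2·4 —bump→ 2·5 = 10 —(−1)→ 9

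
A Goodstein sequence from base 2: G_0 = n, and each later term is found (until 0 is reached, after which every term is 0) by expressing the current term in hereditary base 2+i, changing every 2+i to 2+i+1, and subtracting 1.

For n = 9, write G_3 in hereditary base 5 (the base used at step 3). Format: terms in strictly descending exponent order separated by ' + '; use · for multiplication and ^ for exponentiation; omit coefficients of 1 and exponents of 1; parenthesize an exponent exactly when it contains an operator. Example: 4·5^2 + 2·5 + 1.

G_0 = 9. HB_2(9) = 2^(2 + 1) + 1. Bump = 82. G_1 = 81.
G_1 = 81. HB_3(81) = 3^(3 + 1). Bump = 1024. G_2 = 1023.
G_2 = 1023. HB_4(1023) = 3·4^4 + 3·4^3 + 3·4^2 + 3·4 + 3. Bump = 9843. G_3 = 9842.
G_3 = 9842. HB_5(9842) = 3·5^5 + 3·5^3 + 3·5^2 + 3·5 + 2. Bump = 140744. G_4 = 140743.

3·5^5 + 3·5^3 + 3·5^2 + 3·5 + 2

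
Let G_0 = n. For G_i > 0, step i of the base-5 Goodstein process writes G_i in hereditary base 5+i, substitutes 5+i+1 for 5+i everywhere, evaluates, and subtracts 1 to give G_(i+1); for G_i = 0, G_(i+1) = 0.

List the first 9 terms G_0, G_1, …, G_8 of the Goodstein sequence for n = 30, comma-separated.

step 0: 30 = 5^2 + 5; sub 6 for 5: 6^2 + 6; = 42; G_1 = 42−1 = 41
step 1: 41 = 6^2 + 5; sub 7 for 6: 7^2 + 5; = 54; G_2 = 54−1 = 53
step 2: 53 = 7^2 + 4; sub 8 for 7: 8^2 + 4; = 68; G_3 = 68−1 = 67
step 3: 67 = 8^2 + 3; sub 9 for 8: 9^2 + 3; = 84; G_4 = 84−1 = 83
step 4: 83 = 9^2 + 2; sub 10 for 9: 10^2 + 2; = 102; G_5 = 102−1 = 101
step 5: 101 = 10^2 + 1; sub 11 for 10: 11^2 + 1; = 122; G_6 = 122−1 = 121
step 6: 121 = 11^2; sub 12 for 11: 12^2; = 144; G_7 = 144−1 = 143
step 7: 143 = 11·12 + 11; sub 13 for 12: 11·13 + 11; = 154; G_8 = 154−1 = 153

30, 41, 53, 67, 83, 101, 121, 143, 153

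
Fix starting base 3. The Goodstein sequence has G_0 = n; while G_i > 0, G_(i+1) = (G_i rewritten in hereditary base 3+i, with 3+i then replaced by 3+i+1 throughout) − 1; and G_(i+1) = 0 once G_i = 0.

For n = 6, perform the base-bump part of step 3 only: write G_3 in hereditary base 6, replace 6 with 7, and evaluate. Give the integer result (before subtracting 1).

8

base 3: 6 = 2·3; at 4: 2·4 = 8; next = 7
base 4: 7 = 4 + 3; at 5: 5 + 3 = 8; next = 7
base 5: 7 = 5 + 2; at 6: 6 + 2 = 8; next = 7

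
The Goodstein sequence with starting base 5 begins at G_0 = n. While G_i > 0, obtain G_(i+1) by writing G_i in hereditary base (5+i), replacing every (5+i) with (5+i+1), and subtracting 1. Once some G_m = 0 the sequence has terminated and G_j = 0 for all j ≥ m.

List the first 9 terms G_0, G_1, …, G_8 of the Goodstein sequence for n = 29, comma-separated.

G_0 = 29. HB_5(29) = 5^2 + 4. Bump = 40. G_1 = 39.
G_1 = 39. HB_6(39) = 6^2 + 3. Bump = 52. G_2 = 51.
G_2 = 51. HB_7(51) = 7^2 + 2. Bump = 66. G_3 = 65.
G_3 = 65. HB_8(65) = 8^2 + 1. Bump = 82. G_4 = 81.
G_4 = 81. HB_9(81) = 9^2. Bump = 100. G_5 = 99.
G_5 = 99. HB_10(99) = 9·10 + 9. Bump = 108. G_6 = 107.
G_6 = 107. HB_11(107) = 9·11 + 8. Bump = 116. G_7 = 115.
G_7 = 115. HB_12(115) = 9·12 + 7. Bump = 124. G_8 = 123.

29, 39, 51, 65, 81, 99, 107, 115, 123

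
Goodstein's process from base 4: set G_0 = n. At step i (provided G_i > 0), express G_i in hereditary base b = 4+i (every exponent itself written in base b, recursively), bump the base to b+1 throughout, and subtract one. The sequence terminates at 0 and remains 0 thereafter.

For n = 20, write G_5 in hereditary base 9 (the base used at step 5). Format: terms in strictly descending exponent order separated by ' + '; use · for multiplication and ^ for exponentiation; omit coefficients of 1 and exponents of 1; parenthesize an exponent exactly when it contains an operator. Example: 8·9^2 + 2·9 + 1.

base 4: 20 = 4^2 + 4; at 5: 5^2 + 5 = 30; next = 29
base 5: 29 = 5^2 + 4; at 6: 6^2 + 4 = 40; next = 39
base 6: 39 = 6^2 + 3; at 7: 7^2 + 3 = 52; next = 51
base 7: 51 = 7^2 + 2; at 8: 8^2 + 2 = 66; next = 65
base 8: 65 = 8^2 + 1; at 9: 9^2 + 1 = 82; next = 81
base 9: 81 = 9^2; at 10: 10^2 = 100; next = 99

9^2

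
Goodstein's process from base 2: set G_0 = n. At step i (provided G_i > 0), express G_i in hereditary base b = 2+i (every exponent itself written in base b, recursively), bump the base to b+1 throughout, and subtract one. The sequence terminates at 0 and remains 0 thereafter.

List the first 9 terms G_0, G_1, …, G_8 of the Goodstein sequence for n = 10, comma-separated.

G_0 = 10. HB_2(10) = 2^(2 + 1) + 2. Bump = 84. G_1 = 83.
G_1 = 83. HB_3(83) = 3^(3 + 1) + 2. Bump = 1026. G_2 = 1025.
G_2 = 1025. HB_4(1025) = 4^(4 + 1) + 1. Bump = 15626. G_3 = 15625.
G_3 = 15625. HB_5(15625) = 5^(5 + 1). Bump = 279936. G_4 = 279935.
G_4 = 279935. HB_6(279935) = 5·6^6 + 5·6^5 + 5·6^4 + 5·6^3 + 5·6^2 + 5·6 + 5. Bump = 4215755. G_5 = 4215754.
G_5 = 4215754. HB_7(4215754) = 5·7^7 + 5·7^5 + 5·7^4 + 5·7^3 + 5·7^2 + 5·7 + 4. Bump = 84073324. G_6 = 84073323.
G_6 = 84073323. HB_8(84073323) = 5·8^8 + 5·8^5 + 5·8^4 + 5·8^3 + 5·8^2 + 5·8 + 3. Bump = 1937434593. G_7 = 1937434592.
G_7 = 1937434592. HB_9(1937434592) = 5·9^9 + 5·9^5 + 5·9^4 + 5·9^3 + 5·9^2 + 5·9 + 2. Bump = 50000555552. G_8 = 50000555551.

10, 83, 1025, 15625, 279935, 4215754, 84073323, 1937434592, 50000555551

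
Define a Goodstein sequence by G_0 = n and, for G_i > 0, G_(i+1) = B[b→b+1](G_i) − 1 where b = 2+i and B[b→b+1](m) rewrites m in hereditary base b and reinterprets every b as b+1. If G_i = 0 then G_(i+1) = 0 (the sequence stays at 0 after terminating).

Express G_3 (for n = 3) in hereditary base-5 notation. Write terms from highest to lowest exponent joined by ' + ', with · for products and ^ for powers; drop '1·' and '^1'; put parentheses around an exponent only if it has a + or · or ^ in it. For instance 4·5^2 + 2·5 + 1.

3 —HB2→ 2 + 1 —bump→ 3 + 1 = 4 —(−1)→ 3
3 —HB3→ 3 —bump→ 4 = 4 —(−1)→ 3
3 —HB4→ 3 —bump→ 3 = 3 —(−1)→ 2

2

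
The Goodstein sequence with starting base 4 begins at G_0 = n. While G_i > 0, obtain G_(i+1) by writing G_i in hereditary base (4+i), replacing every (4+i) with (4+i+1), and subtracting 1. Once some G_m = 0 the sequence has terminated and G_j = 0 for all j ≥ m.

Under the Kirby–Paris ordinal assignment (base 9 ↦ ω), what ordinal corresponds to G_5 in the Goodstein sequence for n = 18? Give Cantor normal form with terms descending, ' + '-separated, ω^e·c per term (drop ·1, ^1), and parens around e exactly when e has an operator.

ω·6 + 4

G_0 = 18. HB_4(18) = 4^2 + 2. Bump = 27. G_1 = 26.
G_1 = 26. HB_5(26) = 5^2 + 1. Bump = 37. G_2 = 36.
G_2 = 36. HB_6(36) = 6^2. Bump = 49. G_3 = 48.
G_3 = 48. HB_7(48) = 6·7 + 6. Bump = 54. G_4 = 53.
G_4 = 53. HB_8(53) = 6·8 + 5. Bump = 59. G_5 = 58.
G_5 = 58. HB_9(58) = 6·9 + 4. Bump = 64. G_6 = 63.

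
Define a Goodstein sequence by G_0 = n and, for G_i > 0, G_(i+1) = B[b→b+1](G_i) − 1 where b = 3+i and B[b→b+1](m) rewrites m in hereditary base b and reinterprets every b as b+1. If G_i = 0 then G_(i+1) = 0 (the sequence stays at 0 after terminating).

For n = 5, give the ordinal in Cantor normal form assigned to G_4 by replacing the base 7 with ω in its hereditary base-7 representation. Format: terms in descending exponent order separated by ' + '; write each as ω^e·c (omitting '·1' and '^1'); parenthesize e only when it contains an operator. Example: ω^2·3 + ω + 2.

5 —HB3→ 3 + 2 —bump→ 4 + 2 = 6 —(−1)→ 5
5 —HB4→ 4 + 1 —bump→ 5 + 1 = 6 —(−1)→ 5
5 —HB5→ 5 —bump→ 6 = 6 —(−1)→ 5
5 —HB6→ 5 —bump→ 5 = 5 —(−1)→ 4

4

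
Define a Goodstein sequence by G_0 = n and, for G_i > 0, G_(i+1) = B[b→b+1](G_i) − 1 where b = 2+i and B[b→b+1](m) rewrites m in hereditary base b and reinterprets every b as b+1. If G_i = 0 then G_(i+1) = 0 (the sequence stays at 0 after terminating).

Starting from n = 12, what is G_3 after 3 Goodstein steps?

15685

(0) 12|_2 = 2^(2 + 1) + 2^2 ↦ 3^(3 + 1) + 3^3|_3 = 108 ⇒ 107
(1) 107|_3 = 3^(3 + 1) + 2·3^2 + 2·3 + 2 ↦ 4^(4 + 1) + 2·4^2 + 2·4 + 2|_4 = 1066 ⇒ 1065
(2) 1065|_4 = 4^(4 + 1) + 2·4^2 + 2·4 + 1 ↦ 5^(5 + 1) + 2·5^2 + 2·5 + 1|_5 = 15686 ⇒ 15685
(3) 15685|_5 = 5^(5 + 1) + 2·5^2 + 2·5 ↦ 6^(6 + 1) + 2·6^2 + 2·6|_6 = 280020 ⇒ 280019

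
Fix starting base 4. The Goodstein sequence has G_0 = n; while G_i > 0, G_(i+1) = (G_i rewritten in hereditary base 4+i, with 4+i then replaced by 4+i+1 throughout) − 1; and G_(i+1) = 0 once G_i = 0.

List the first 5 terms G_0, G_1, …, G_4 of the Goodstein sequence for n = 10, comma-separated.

10, 11, 12, 13, 13

10 —HB4→ 2·4 + 2 —bump→ 2·5 + 2 = 12 —(−1)→ 11
11 —HB5→ 2·5 + 1 —bump→ 2·6 + 1 = 13 —(−1)→ 12
12 —HB6→ 2·6 —bump→ 2·7 = 14 —(−1)→ 13
13 —HB7→ 7 + 6 —bump→ 8 + 6 = 14 —(−1)→ 13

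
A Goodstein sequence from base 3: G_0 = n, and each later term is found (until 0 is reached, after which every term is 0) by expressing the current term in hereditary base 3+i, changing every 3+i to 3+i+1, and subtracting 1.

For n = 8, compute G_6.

11

i=0: 8 = 2·3 + 2 (b=3); 3→4: 2·4 + 2 = 10; 10−1 = 9
i=1: 9 = 2·4 + 1 (b=4); 4→5: 2·5 + 1 = 11; 11−1 = 10
i=2: 10 = 2·5 (b=5); 5→6: 2·6 = 12; 12−1 = 11
i=3: 11 = 6 + 5 (b=6); 6→7: 7 + 5 = 12; 12−1 = 11
i=4: 11 = 7 + 4 (b=7); 7→8: 8 + 4 = 12; 12−1 = 11
i=5: 11 = 8 + 3 (b=8); 8→9: 9 + 3 = 12; 12−1 = 11
i=6: 11 = 9 + 2 (b=9); 9→10: 10 + 2 = 12; 12−1 = 11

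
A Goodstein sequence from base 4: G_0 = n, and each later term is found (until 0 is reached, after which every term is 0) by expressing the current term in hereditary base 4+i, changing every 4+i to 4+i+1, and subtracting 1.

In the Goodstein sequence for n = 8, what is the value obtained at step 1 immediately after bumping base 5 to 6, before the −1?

step 0: 8 = 2·4; sub 5 for 4: 2·5; = 10; G_1 = 10−1 = 9
step 1: 9 = 5 + 4; sub 6 for 5: 6 + 4; = 10; G_2 = 10−1 = 9

10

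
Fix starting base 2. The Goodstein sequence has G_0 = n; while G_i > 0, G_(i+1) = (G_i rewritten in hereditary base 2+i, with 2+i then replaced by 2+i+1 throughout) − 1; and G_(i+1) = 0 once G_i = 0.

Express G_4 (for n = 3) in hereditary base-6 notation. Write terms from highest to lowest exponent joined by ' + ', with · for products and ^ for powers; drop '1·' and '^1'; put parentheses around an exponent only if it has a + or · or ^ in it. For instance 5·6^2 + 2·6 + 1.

1

i=0: 3 = 2 + 1 (b=2); 2→3: 3 + 1 = 4; 4−1 = 3
i=1: 3 = 3 (b=3); 3→4: 4 = 4; 4−1 = 3
i=2: 3 = 3 (b=4); 4→5: 3 = 3; 3−1 = 2
i=3: 2 = 2 (b=5); 5→6: 2 = 2; 2−1 = 1
i=4: 1 = 1 (b=6); 6→7: 1 = 1; 1−1 = 0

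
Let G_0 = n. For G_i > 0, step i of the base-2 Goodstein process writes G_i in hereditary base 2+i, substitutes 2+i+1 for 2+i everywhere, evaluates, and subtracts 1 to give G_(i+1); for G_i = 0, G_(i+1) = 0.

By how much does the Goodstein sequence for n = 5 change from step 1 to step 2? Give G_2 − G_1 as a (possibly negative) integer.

5 —HB2→ 2^2 + 1 —bump→ 3^3 + 1 = 28 —(−1)→ 27
27 —HB3→ 3^3 —bump→ 4^4 = 256 —(−1)→ 255

228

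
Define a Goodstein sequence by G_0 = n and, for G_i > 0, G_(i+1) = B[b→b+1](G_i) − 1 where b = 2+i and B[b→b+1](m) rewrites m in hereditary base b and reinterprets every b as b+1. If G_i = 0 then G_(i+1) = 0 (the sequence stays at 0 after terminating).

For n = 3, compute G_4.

1

base 2: 3 = 2 + 1; at 3: 3 + 1 = 4; next = 3
base 3: 3 = 3; at 4: 4 = 4; next = 3
base 4: 3 = 3; at 5: 3 = 3; next = 2
base 5: 2 = 2; at 6: 2 = 2; next = 1
base 6: 1 = 1; at 7: 1 = 1; next = 0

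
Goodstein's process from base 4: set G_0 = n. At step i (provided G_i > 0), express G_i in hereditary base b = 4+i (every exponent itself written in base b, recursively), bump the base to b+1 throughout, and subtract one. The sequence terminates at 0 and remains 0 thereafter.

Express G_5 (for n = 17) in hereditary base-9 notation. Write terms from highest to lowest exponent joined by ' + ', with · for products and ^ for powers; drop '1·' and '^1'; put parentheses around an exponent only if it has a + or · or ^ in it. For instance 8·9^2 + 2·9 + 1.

[0] 17 ≡ 4^2 + 1 (base 4). Lift 5: 26. −1: 25.
[1] 25 ≡ 5^2 (base 5). Lift 6: 36. −1: 35.
[2] 35 ≡ 5·6 + 5 (base 6). Lift 7: 40. −1: 39.
[3] 39 ≡ 5·7 + 4 (base 7). Lift 8: 44. −1: 43.
[4] 43 ≡ 5·8 + 3 (base 8). Lift 9: 48. −1: 47.

5·9 + 2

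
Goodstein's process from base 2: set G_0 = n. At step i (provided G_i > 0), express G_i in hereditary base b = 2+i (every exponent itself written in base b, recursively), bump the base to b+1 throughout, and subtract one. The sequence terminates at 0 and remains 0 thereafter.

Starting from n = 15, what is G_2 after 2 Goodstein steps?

1283

15 —HB2→ 2^(2 + 1) + 2^2 + 2 + 1 —bump→ 3^(3 + 1) + 3^3 + 3 + 1 = 112 —(−1)→ 111
111 —HB3→ 3^(3 + 1) + 3^3 + 3 —bump→ 4^(4 + 1) + 4^4 + 4 = 1284 —(−1)→ 1283
1283 —HB4→ 4^(4 + 1) + 4^4 + 3 —bump→ 5^(5 + 1) + 5^5 + 3 = 18753 —(−1)→ 18752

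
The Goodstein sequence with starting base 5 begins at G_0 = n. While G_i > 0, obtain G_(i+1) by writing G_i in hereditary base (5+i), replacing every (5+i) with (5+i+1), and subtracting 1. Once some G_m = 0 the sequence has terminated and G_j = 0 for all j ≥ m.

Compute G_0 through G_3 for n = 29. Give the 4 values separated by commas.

G_0=29  [base 5] 5^2 + 4  →[5↦6]→  6^2 + 4 = 40  −1 ⇒ G_1=39
G_1=39  [base 6] 6^2 + 3  →[6↦7]→  7^2 + 3 = 52  −1 ⇒ G_2=51
G_2=51  [base 7] 7^2 + 2  →[7↦8]→  8^2 + 2 = 66  −1 ⇒ G_3=65

29, 39, 51, 65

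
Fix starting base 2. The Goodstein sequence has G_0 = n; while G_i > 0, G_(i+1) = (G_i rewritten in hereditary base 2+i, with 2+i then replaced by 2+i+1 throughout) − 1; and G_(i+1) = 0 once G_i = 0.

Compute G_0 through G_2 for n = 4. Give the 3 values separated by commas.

4, 26, 41

G_0 = 4. HB_2(4) = 2^2. Bump = 27. G_1 = 26.
G_1 = 26. HB_3(26) = 2·3^2 + 2·3 + 2. Bump = 42. G_2 = 41.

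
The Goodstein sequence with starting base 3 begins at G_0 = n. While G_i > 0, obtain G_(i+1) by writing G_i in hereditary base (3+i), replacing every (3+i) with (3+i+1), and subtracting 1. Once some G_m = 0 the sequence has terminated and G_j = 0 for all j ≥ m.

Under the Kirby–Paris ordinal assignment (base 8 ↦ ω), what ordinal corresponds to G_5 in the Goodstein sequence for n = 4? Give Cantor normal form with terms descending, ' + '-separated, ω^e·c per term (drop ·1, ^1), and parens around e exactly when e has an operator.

G_0=4  [base 3] 3 + 1  →[3↦4]→  4 + 1 = 5  −1 ⇒ G_1=4
G_1=4  [base 4] 4  →[4↦5]→  5 = 5  −1 ⇒ G_2=4
G_2=4  [base 5] 4  →[5↦6]→  4 = 4  −1 ⇒ G_3=3
G_3=3  [base 6] 3  →[6↦7]→  3 = 3  −1 ⇒ G_4=2
G_4=2  [base 7] 2  →[7↦8]→  2 = 2  −1 ⇒ G_5=1
G_5=1  [base 8] 1  →[8↦9]→  1 = 1  −1 ⇒ G_6=0

1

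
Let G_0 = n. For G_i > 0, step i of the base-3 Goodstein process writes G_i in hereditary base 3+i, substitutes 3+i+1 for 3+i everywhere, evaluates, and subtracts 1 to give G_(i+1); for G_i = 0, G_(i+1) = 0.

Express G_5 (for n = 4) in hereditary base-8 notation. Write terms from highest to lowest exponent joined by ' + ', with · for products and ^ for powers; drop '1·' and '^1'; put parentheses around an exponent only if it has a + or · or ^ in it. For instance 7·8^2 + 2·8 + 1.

1

step 0: 4 = 3 + 1; sub 4 for 3: 4 + 1; = 5; G_1 = 5−1 = 4
step 1: 4 = 4; sub 5 for 4: 5; = 5; G_2 = 5−1 = 4
step 2: 4 = 4; sub 6 for 5: 4; = 4; G_3 = 4−1 = 3
step 3: 3 = 3; sub 7 for 6: 3; = 3; G_4 = 3−1 = 2
step 4: 2 = 2; sub 8 for 7: 2; = 2; G_5 = 2−1 = 1
step 5: 1 = 1; sub 9 for 8: 1; = 1; G_6 = 1−1 = 0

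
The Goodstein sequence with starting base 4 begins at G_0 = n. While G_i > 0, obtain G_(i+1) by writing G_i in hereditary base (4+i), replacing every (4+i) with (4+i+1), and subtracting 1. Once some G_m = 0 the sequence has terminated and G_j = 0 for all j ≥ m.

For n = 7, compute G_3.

7

base 4: 7 = 4 + 3; at 5: 5 + 3 = 8; next = 7
base 5: 7 = 5 + 2; at 6: 6 + 2 = 8; next = 7
base 6: 7 = 6 + 1; at 7: 7 + 1 = 8; next = 7
base 7: 7 = 7; at 8: 8 = 8; next = 7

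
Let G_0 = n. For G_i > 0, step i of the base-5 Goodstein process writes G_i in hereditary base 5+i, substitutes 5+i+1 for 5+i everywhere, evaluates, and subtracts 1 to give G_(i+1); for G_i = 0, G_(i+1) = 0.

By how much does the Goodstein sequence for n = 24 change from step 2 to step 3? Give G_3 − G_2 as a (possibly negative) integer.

3

24 —HB5→ 4·5 + 4 —bump→ 4·6 + 4 = 28 —(−1)→ 27
27 —HB6→ 4·6 + 3 —bump→ 4·7 + 3 = 31 —(−1)→ 30
30 —HB7→ 4·7 + 2 —bump→ 4·8 + 2 = 34 —(−1)→ 33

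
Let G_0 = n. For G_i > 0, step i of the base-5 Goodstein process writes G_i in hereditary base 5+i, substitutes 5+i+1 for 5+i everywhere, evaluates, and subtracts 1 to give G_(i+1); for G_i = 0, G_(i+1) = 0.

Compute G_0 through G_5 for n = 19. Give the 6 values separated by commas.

step 0: 19 = 3·5 + 4; sub 6 for 5: 3·6 + 4; = 22; G_1 = 22−1 = 21
step 1: 21 = 3·6 + 3; sub 7 for 6: 3·7 + 3; = 24; G_2 = 24−1 = 23
step 2: 23 = 3·7 + 2; sub 8 for 7: 3·8 + 2; = 26; G_3 = 26−1 = 25
step 3: 25 = 3·8 + 1; sub 9 for 8: 3·9 + 1; = 28; G_4 = 28−1 = 27
step 4: 27 = 3·9; sub 10 for 9: 3·10; = 30; G_5 = 30−1 = 29

19, 21, 23, 25, 27, 29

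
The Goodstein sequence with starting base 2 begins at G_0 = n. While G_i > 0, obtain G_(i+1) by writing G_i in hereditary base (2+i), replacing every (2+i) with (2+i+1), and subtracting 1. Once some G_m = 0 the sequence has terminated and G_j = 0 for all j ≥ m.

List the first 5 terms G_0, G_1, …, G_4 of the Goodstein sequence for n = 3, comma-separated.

base 2: 3 = 2 + 1; at 3: 3 + 1 = 4; next = 3
base 3: 3 = 3; at 4: 4 = 4; next = 3
base 4: 3 = 3; at 5: 3 = 3; next = 2
base 5: 2 = 2; at 6: 2 = 2; next = 1

3, 3, 3, 2, 1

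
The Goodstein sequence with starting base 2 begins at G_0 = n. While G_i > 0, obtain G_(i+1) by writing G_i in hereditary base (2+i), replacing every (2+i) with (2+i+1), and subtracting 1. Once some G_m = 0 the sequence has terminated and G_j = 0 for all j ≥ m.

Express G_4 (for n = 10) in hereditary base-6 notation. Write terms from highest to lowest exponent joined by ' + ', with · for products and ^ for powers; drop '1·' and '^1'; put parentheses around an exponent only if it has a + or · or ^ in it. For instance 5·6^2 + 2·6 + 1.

G_0 = 10. HB_2(10) = 2^(2 + 1) + 2. Bump = 84. G_1 = 83.
G_1 = 83. HB_3(83) = 3^(3 + 1) + 2. Bump = 1026. G_2 = 1025.
G_2 = 1025. HB_4(1025) = 4^(4 + 1) + 1. Bump = 15626. G_3 = 15625.
G_3 = 15625. HB_5(15625) = 5^(5 + 1). Bump = 279936. G_4 = 279935.
G_4 = 279935. HB_6(279935) = 5·6^6 + 5·6^5 + 5·6^4 + 5·6^3 + 5·6^2 + 5·6 + 5. Bump = 4215755. G_5 = 4215754.

5·6^6 + 5·6^5 + 5·6^4 + 5·6^3 + 5·6^2 + 5·6 + 5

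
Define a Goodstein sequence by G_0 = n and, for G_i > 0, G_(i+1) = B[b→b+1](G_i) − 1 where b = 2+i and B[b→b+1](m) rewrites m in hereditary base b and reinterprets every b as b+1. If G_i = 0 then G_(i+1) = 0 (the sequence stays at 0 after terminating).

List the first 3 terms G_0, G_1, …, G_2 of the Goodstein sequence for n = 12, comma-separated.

base 2: 12 = 2^(2 + 1) + 2^2; at 3: 3^(3 + 1) + 3^3 = 108; next = 107
base 3: 107 = 3^(3 + 1) + 2·3^2 + 2·3 + 2; at 4: 4^(4 + 1) + 2·4^2 + 2·4 + 2 = 1066; next = 1065

12, 107, 1065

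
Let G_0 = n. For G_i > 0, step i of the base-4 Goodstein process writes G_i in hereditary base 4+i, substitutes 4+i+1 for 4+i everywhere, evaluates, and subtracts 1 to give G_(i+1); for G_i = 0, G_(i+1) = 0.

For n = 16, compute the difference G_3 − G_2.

step 0: 16 = 4^2; sub 5 for 4: 5^2; = 25; G_1 = 25−1 = 24
step 1: 24 = 4·5 + 4; sub 6 for 5: 4·6 + 4; = 28; G_2 = 28−1 = 27
step 2: 27 = 4·6 + 3; sub 7 for 6: 4·7 + 3; = 31; G_3 = 31−1 = 30

3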